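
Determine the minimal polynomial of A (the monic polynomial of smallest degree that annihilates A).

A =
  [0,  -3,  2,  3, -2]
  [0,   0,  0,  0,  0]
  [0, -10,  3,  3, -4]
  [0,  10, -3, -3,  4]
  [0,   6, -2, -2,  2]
x^4 - 2*x^3

The characteristic polynomial is χ_A(x) = x^4*(x - 2), so the eigenvalues are known. The minimal polynomial is
  m_A(x) = Π_λ (x − λ)^{k_λ}
where k_λ is the size of the *largest* Jordan block for λ (equivalently, the smallest k with (A − λI)^k v = 0 for every generalised eigenvector v of λ).

  λ = 0: largest Jordan block has size 3, contributing (x − 0)^3
  λ = 2: largest Jordan block has size 1, contributing (x − 2)

So m_A(x) = x^3*(x - 2) = x^4 - 2*x^3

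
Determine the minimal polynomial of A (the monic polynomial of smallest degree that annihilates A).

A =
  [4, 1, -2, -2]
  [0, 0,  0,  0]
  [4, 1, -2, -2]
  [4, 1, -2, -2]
x^2

The characteristic polynomial is χ_A(x) = x^4, so the eigenvalues are known. The minimal polynomial is
  m_A(x) = Π_λ (x − λ)^{k_λ}
where k_λ is the size of the *largest* Jordan block for λ (equivalently, the smallest k with (A − λI)^k v = 0 for every generalised eigenvector v of λ).

  λ = 0: largest Jordan block has size 2, contributing (x − 0)^2

So m_A(x) = x^2 = x^2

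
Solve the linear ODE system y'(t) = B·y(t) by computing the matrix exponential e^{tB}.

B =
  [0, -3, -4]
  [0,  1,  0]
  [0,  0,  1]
e^{tB} =
  [1, 3 - 3*exp(t), 4 - 4*exp(t)]
  [0, exp(t), 0]
  [0, 0, exp(t)]

Strategy: write B = P · J · P⁻¹ where J is a Jordan canonical form, so e^{tB} = P · e^{tJ} · P⁻¹, and e^{tJ} can be computed block-by-block.

B has Jordan form
J =
  [0, 0, 0]
  [0, 1, 0]
  [0, 0, 1]
(up to reordering of blocks).

Per-block formulas:
  For a 1×1 block at λ = 1: exp(t · [1]) = [e^(1t)].
  For a 1×1 block at λ = 0: exp(t · [0]) = [e^(0t)].

After assembling e^{tJ} and conjugating by P, we get:

e^{tB} =
  [1, 3 - 3*exp(t), 4 - 4*exp(t)]
  [0, exp(t), 0]
  [0, 0, exp(t)]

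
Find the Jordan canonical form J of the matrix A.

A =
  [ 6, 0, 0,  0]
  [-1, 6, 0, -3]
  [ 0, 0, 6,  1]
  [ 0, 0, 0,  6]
J_2(6) ⊕ J_2(6)

The characteristic polynomial is
  det(x·I − A) = x^4 - 24*x^3 + 216*x^2 - 864*x + 1296 = (x - 6)^4

Eigenvalues and multiplicities (the geometric multiplicity of λ is n − rank(A − λI), which equals the number of Jordan blocks for λ):
  λ = 6: algebraic multiplicity = 4, geometric multiplicity = 2

Determining the block sizes for each eigenvalue:
  λ = 6: with am = 4 and gm = 2, the partition is not yet determined (e.g. several partitions of 4 into 2 parts exist). Let N = A − (6)·I. Computing rank(N^1) = 2, rank(N^2) = 0; the number of blocks of size ≥ j is rank(N^{j−1}) − rank(N^j), giving [2, 2]. So we have 2 block(s) of size 2 → block sizes [2, 2]

Assembling the blocks gives a Jordan form
J =
  [6, 1, 0, 0]
  [0, 6, 0, 0]
  [0, 0, 6, 1]
  [0, 0, 0, 6]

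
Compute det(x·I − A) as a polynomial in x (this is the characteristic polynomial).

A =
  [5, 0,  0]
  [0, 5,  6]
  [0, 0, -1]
x^3 - 9*x^2 + 15*x + 25

Expanding det(x·I − A) (e.g. by cofactor expansion or by noting that A is similar to its Jordan form J, which has the same characteristic polynomial as A) gives
  χ_A(x) = x^3 - 9*x^2 + 15*x + 25
which factors as (x - 5)^2*(x + 1). The eigenvalues (with algebraic multiplicities) are λ = -1 with multiplicity 1, λ = 5 with multiplicity 2.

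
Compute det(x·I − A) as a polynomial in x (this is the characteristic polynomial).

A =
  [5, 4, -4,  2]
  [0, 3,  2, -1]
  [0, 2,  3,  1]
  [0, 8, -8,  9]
x^4 - 20*x^3 + 150*x^2 - 500*x + 625

Expanding det(x·I − A) (e.g. by cofactor expansion or by noting that A is similar to its Jordan form J, which has the same characteristic polynomial as A) gives
  χ_A(x) = x^4 - 20*x^3 + 150*x^2 - 500*x + 625
which factors as (x - 5)^4. The eigenvalues (with algebraic multiplicities) are λ = 5 with multiplicity 4.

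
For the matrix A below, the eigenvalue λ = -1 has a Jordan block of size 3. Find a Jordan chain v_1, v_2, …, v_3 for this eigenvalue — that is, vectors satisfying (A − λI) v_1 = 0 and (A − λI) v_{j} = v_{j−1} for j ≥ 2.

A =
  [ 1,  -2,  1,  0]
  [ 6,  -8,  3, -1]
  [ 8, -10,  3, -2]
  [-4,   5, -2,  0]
A Jordan chain for λ = -1 of length 3:
v_1 = (0, -2, -4, 2)ᵀ
v_2 = (2, 6, 8, -4)ᵀ
v_3 = (1, 0, 0, 0)ᵀ

Let N = A − (-1)·I. We want v_3 with N^3 v_3 = 0 but N^2 v_3 ≠ 0; then v_{j-1} := N · v_j for j = 3, …, 2.

Pick v_3 = (1, 0, 0, 0)ᵀ.
Then v_2 = N · v_3 = (2, 6, 8, -4)ᵀ.
Then v_1 = N · v_2 = (0, -2, -4, 2)ᵀ.

Sanity check: (A − (-1)·I) v_1 = (0, 0, 0, 0)ᵀ = 0. ✓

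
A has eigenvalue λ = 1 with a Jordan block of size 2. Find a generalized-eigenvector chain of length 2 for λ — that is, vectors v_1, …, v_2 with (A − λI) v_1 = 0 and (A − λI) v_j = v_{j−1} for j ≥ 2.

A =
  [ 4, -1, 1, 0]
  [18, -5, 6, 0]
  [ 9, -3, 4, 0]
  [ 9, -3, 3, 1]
A Jordan chain for λ = 1 of length 2:
v_1 = (3, 18, 9, 9)ᵀ
v_2 = (1, 0, 0, 0)ᵀ

Let N = A − (1)·I. We want v_2 with N^2 v_2 = 0 but N^1 v_2 ≠ 0; then v_{j-1} := N · v_j for j = 2, …, 2.

Pick v_2 = (1, 0, 0, 0)ᵀ.
Then v_1 = N · v_2 = (3, 18, 9, 9)ᵀ.

Sanity check: (A − (1)·I) v_1 = (0, 0, 0, 0)ᵀ = 0. ✓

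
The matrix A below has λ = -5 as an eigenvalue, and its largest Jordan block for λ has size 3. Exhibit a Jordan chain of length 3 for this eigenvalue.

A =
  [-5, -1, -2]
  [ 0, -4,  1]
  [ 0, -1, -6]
A Jordan chain for λ = -5 of length 3:
v_1 = (1, 0, 0)ᵀ
v_2 = (-1, 1, -1)ᵀ
v_3 = (0, 1, 0)ᵀ

Let N = A − (-5)·I. We want v_3 with N^3 v_3 = 0 but N^2 v_3 ≠ 0; then v_{j-1} := N · v_j for j = 3, …, 2.

Pick v_3 = (0, 1, 0)ᵀ.
Then v_2 = N · v_3 = (-1, 1, -1)ᵀ.
Then v_1 = N · v_2 = (1, 0, 0)ᵀ.

Sanity check: (A − (-5)·I) v_1 = (0, 0, 0)ᵀ = 0. ✓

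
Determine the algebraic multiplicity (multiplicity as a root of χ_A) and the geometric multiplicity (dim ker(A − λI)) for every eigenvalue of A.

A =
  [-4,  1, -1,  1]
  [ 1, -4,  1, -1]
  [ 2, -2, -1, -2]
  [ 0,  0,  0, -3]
λ = -3: alg = 4, geom = 3

Step 1 — factor the characteristic polynomial to read off the algebraic multiplicities:
  χ_A(x) = (x + 3)^4

Step 2 — compute geometric multiplicities via the rank-nullity identity g(λ) = n − rank(A − λI):
  rank(A − (-3)·I) = 1, so dim ker(A − (-3)·I) = n − 1 = 3

Summary:
  λ = -3: algebraic multiplicity = 4, geometric multiplicity = 3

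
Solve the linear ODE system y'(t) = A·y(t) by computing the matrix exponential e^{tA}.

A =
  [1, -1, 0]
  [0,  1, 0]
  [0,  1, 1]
e^{tA} =
  [exp(t), -t*exp(t), 0]
  [0, exp(t), 0]
  [0, t*exp(t), exp(t)]

Strategy: write A = P · J · P⁻¹ where J is a Jordan canonical form, so e^{tA} = P · e^{tJ} · P⁻¹, and e^{tJ} can be computed block-by-block.

A has Jordan form
J =
  [1, 1, 0]
  [0, 1, 0]
  [0, 0, 1]
(up to reordering of blocks).

Per-block formulas:
  For a 1×1 block at λ = 1: exp(t · [1]) = [e^(1t)].
  For a 2×2 Jordan block J_2(1): exp(t · J_2(1)) = e^(1t)·(I + t·N), where N is the 2×2 nilpotent shift.

After assembling e^{tJ} and conjugating by P, we get:

e^{tA} =
  [exp(t), -t*exp(t), 0]
  [0, exp(t), 0]
  [0, t*exp(t), exp(t)]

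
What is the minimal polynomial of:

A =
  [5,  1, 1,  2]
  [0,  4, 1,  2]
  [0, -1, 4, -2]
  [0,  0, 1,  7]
x^3 - 15*x^2 + 75*x - 125

The characteristic polynomial is χ_A(x) = (x - 5)^4, so the eigenvalues are known. The minimal polynomial is
  m_A(x) = Π_λ (x − λ)^{k_λ}
where k_λ is the size of the *largest* Jordan block for λ (equivalently, the smallest k with (A − λI)^k v = 0 for every generalised eigenvector v of λ).

  λ = 5: largest Jordan block has size 3, contributing (x − 5)^3

So m_A(x) = (x - 5)^3 = x^3 - 15*x^2 + 75*x - 125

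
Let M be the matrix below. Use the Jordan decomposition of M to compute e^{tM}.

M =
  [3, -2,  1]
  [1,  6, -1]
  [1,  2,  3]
e^{tM} =
  [-t*exp(4*t) + exp(4*t), -2*t*exp(4*t), t*exp(4*t)]
  [t*exp(4*t), 2*t*exp(4*t) + exp(4*t), -t*exp(4*t)]
  [t*exp(4*t), 2*t*exp(4*t), -t*exp(4*t) + exp(4*t)]

Strategy: write M = P · J · P⁻¹ where J is a Jordan canonical form, so e^{tM} = P · e^{tJ} · P⁻¹, and e^{tJ} can be computed block-by-block.

M has Jordan form
J =
  [4, 1, 0]
  [0, 4, 0]
  [0, 0, 4]
(up to reordering of blocks).

Per-block formulas:
  For a 2×2 Jordan block J_2(4): exp(t · J_2(4)) = e^(4t)·(I + t·N), where N is the 2×2 nilpotent shift.
  For a 1×1 block at λ = 4: exp(t · [4]) = [e^(4t)].

After assembling e^{tJ} and conjugating by P, we get:

e^{tM} =
  [-t*exp(4*t) + exp(4*t), -2*t*exp(4*t), t*exp(4*t)]
  [t*exp(4*t), 2*t*exp(4*t) + exp(4*t), -t*exp(4*t)]
  [t*exp(4*t), 2*t*exp(4*t), -t*exp(4*t) + exp(4*t)]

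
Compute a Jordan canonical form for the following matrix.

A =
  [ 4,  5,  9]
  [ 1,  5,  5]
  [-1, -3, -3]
J_3(2)

The characteristic polynomial is
  det(x·I − A) = x^3 - 6*x^2 + 12*x - 8 = (x - 2)^3

Eigenvalues and multiplicities (the geometric multiplicity of λ is n − rank(A − λI), which equals the number of Jordan blocks for λ):
  λ = 2: algebraic multiplicity = 3, geometric multiplicity = 1

Determining the block sizes for each eigenvalue:
  λ = 2: one block (gm = 1), so the single block has size am = 3 → block sizes [3]

Assembling the blocks gives a Jordan form
J =
  [2, 1, 0]
  [0, 2, 1]
  [0, 0, 2]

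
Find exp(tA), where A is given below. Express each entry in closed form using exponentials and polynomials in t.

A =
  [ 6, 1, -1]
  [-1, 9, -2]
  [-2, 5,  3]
e^{tA} =
  [t^2*exp(6*t)/2 + exp(6*t), -t^2*exp(6*t) + t*exp(6*t), t^2*exp(6*t)/2 - t*exp(6*t)]
  [t^2*exp(6*t)/2 - t*exp(6*t), -t^2*exp(6*t) + 3*t*exp(6*t) + exp(6*t), t^2*exp(6*t)/2 - 2*t*exp(6*t)]
  [t^2*exp(6*t)/2 - 2*t*exp(6*t), -t^2*exp(6*t) + 5*t*exp(6*t), t^2*exp(6*t)/2 - 3*t*exp(6*t) + exp(6*t)]

Strategy: write A = P · J · P⁻¹ where J is a Jordan canonical form, so e^{tA} = P · e^{tJ} · P⁻¹, and e^{tJ} can be computed block-by-block.

A has Jordan form
J =
  [6, 1, 0]
  [0, 6, 1]
  [0, 0, 6]
(up to reordering of blocks).

Per-block formulas:
  For a 3×3 Jordan block J_3(6): exp(t · J_3(6)) = e^(6t)·(I + t·N + (t^2/2)·N^2), where N is the 3×3 nilpotent shift.

After assembling e^{tJ} and conjugating by P, we get:

e^{tA} =
  [t^2*exp(6*t)/2 + exp(6*t), -t^2*exp(6*t) + t*exp(6*t), t^2*exp(6*t)/2 - t*exp(6*t)]
  [t^2*exp(6*t)/2 - t*exp(6*t), -t^2*exp(6*t) + 3*t*exp(6*t) + exp(6*t), t^2*exp(6*t)/2 - 2*t*exp(6*t)]
  [t^2*exp(6*t)/2 - 2*t*exp(6*t), -t^2*exp(6*t) + 5*t*exp(6*t), t^2*exp(6*t)/2 - 3*t*exp(6*t) + exp(6*t)]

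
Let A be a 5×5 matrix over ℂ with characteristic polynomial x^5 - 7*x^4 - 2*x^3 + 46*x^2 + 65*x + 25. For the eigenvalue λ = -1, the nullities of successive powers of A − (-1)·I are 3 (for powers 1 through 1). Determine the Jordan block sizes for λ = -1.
Block sizes for λ = -1: [1, 1, 1]

From the dimensions of kernels of powers, the number of Jordan blocks of size at least j is d_j − d_{j−1} where d_j = dim ker(N^j) (with d_0 = 0). Computing the differences gives [3].
The number of blocks of size exactly k is (#blocks of size ≥ k) − (#blocks of size ≥ k + 1), so the partition is: 3 block(s) of size 1.
In nonincreasing order the block sizes are [1, 1, 1].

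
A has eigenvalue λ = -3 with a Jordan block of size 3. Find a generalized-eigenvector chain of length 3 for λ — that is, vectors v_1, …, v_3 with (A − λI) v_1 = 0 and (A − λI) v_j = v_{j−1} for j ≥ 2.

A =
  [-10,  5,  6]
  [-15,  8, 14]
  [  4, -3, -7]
A Jordan chain for λ = -3 of length 3:
v_1 = (-2, -4, 1)ᵀ
v_2 = (-7, -15, 4)ᵀ
v_3 = (1, 0, 0)ᵀ

Let N = A − (-3)·I. We want v_3 with N^3 v_3 = 0 but N^2 v_3 ≠ 0; then v_{j-1} := N · v_j for j = 3, …, 2.

Pick v_3 = (1, 0, 0)ᵀ.
Then v_2 = N · v_3 = (-7, -15, 4)ᵀ.
Then v_1 = N · v_2 = (-2, -4, 1)ᵀ.

Sanity check: (A − (-3)·I) v_1 = (0, 0, 0)ᵀ = 0. ✓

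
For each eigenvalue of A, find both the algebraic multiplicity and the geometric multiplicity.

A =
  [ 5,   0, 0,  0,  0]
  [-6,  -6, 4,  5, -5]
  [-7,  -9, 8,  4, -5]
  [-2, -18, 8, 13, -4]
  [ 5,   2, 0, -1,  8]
λ = 5: alg = 2, geom = 2; λ = 6: alg = 3, geom = 1

Step 1 — factor the characteristic polynomial to read off the algebraic multiplicities:
  χ_A(x) = (x - 6)^3*(x - 5)^2

Step 2 — compute geometric multiplicities via the rank-nullity identity g(λ) = n − rank(A − λI):
  rank(A − (5)·I) = 3, so dim ker(A − (5)·I) = n − 3 = 2
  rank(A − (6)·I) = 4, so dim ker(A − (6)·I) = n − 4 = 1

Summary:
  λ = 5: algebraic multiplicity = 2, geometric multiplicity = 2
  λ = 6: algebraic multiplicity = 3, geometric multiplicity = 1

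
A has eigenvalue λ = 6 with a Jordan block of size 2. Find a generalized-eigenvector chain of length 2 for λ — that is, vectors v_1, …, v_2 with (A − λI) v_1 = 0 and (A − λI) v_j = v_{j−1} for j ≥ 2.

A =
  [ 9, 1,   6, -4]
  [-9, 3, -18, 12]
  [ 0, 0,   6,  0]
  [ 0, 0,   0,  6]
A Jordan chain for λ = 6 of length 2:
v_1 = (3, -9, 0, 0)ᵀ
v_2 = (1, 0, 0, 0)ᵀ

Let N = A − (6)·I. We want v_2 with N^2 v_2 = 0 but N^1 v_2 ≠ 0; then v_{j-1} := N · v_j for j = 2, …, 2.

Pick v_2 = (1, 0, 0, 0)ᵀ.
Then v_1 = N · v_2 = (3, -9, 0, 0)ᵀ.

Sanity check: (A − (6)·I) v_1 = (0, 0, 0, 0)ᵀ = 0. ✓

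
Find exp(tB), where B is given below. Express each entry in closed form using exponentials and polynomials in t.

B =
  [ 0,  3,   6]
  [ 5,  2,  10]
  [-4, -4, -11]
e^{tB} =
  [3*t*exp(-3*t) + exp(-3*t), 3*t*exp(-3*t), 6*t*exp(-3*t)]
  [5*t*exp(-3*t), 5*t*exp(-3*t) + exp(-3*t), 10*t*exp(-3*t)]
  [-4*t*exp(-3*t), -4*t*exp(-3*t), -8*t*exp(-3*t) + exp(-3*t)]

Strategy: write B = P · J · P⁻¹ where J is a Jordan canonical form, so e^{tB} = P · e^{tJ} · P⁻¹, and e^{tJ} can be computed block-by-block.

B has Jordan form
J =
  [-3,  1,  0]
  [ 0, -3,  0]
  [ 0,  0, -3]
(up to reordering of blocks).

Per-block formulas:
  For a 2×2 Jordan block J_2(-3): exp(t · J_2(-3)) = e^(-3t)·(I + t·N), where N is the 2×2 nilpotent shift.
  For a 1×1 block at λ = -3: exp(t · [-3]) = [e^(-3t)].

After assembling e^{tJ} and conjugating by P, we get:

e^{tB} =
  [3*t*exp(-3*t) + exp(-3*t), 3*t*exp(-3*t), 6*t*exp(-3*t)]
  [5*t*exp(-3*t), 5*t*exp(-3*t) + exp(-3*t), 10*t*exp(-3*t)]
  [-4*t*exp(-3*t), -4*t*exp(-3*t), -8*t*exp(-3*t) + exp(-3*t)]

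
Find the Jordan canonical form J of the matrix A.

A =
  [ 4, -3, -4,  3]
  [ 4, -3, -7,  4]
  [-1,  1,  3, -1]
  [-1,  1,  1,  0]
J_3(1) ⊕ J_1(1)

The characteristic polynomial is
  det(x·I − A) = x^4 - 4*x^3 + 6*x^2 - 4*x + 1 = (x - 1)^4

Eigenvalues and multiplicities (the geometric multiplicity of λ is n − rank(A − λI), which equals the number of Jordan blocks for λ):
  λ = 1: algebraic multiplicity = 4, geometric multiplicity = 2

Determining the block sizes for each eigenvalue:
  λ = 1: with am = 4 and gm = 2, the partition is not yet determined (e.g. several partitions of 4 into 2 parts exist). Let N = A − (1)·I. Computing rank(N^1) = 2, rank(N^2) = 1, rank(N^3) = 0; the number of blocks of size ≥ j is rank(N^{j−1}) − rank(N^j), giving [2, 1, 1]. So we have 1 block(s) of size 3, 1 block(s) of size 1 → block sizes [3, 1]

Assembling the blocks gives a Jordan form
J =
  [1, 1, 0, 0]
  [0, 1, 1, 0]
  [0, 0, 1, 0]
  [0, 0, 0, 1]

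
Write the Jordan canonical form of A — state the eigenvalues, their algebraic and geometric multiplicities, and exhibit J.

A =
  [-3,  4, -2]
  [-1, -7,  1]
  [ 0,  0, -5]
J_2(-5) ⊕ J_1(-5)

The characteristic polynomial is
  det(x·I − A) = x^3 + 15*x^2 + 75*x + 125 = (x + 5)^3

Eigenvalues and multiplicities (the geometric multiplicity of λ is n − rank(A − λI), which equals the number of Jordan blocks for λ):
  λ = -5: algebraic multiplicity = 3, geometric multiplicity = 2

Determining the block sizes for each eigenvalue:
  λ = -5: 2 blocks summing to 3 forces exactly one block of size 2 and the rest size 1 → block sizes [2, 1]

Assembling the blocks gives a Jordan form
J =
  [-5,  1,  0]
  [ 0, -5,  0]
  [ 0,  0, -5]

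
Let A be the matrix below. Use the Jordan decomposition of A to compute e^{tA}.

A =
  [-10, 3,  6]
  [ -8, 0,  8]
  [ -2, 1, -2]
e^{tA} =
  [-6*t*exp(-4*t) + exp(-4*t), 3*t*exp(-4*t), 6*t*exp(-4*t)]
  [-8*t*exp(-4*t), 4*t*exp(-4*t) + exp(-4*t), 8*t*exp(-4*t)]
  [-2*t*exp(-4*t), t*exp(-4*t), 2*t*exp(-4*t) + exp(-4*t)]

Strategy: write A = P · J · P⁻¹ where J is a Jordan canonical form, so e^{tA} = P · e^{tJ} · P⁻¹, and e^{tJ} can be computed block-by-block.

A has Jordan form
J =
  [-4,  1,  0]
  [ 0, -4,  0]
  [ 0,  0, -4]
(up to reordering of blocks).

Per-block formulas:
  For a 2×2 Jordan block J_2(-4): exp(t · J_2(-4)) = e^(-4t)·(I + t·N), where N is the 2×2 nilpotent shift.
  For a 1×1 block at λ = -4: exp(t · [-4]) = [e^(-4t)].

After assembling e^{tJ} and conjugating by P, we get:

e^{tA} =
  [-6*t*exp(-4*t) + exp(-4*t), 3*t*exp(-4*t), 6*t*exp(-4*t)]
  [-8*t*exp(-4*t), 4*t*exp(-4*t) + exp(-4*t), 8*t*exp(-4*t)]
  [-2*t*exp(-4*t), t*exp(-4*t), 2*t*exp(-4*t) + exp(-4*t)]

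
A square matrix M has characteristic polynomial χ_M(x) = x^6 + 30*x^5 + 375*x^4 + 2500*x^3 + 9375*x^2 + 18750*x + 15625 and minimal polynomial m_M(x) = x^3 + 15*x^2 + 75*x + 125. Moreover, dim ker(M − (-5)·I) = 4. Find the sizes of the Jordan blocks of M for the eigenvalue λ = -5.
Block sizes for λ = -5: [3, 1, 1, 1]

Step 1 — from the characteristic polynomial, algebraic multiplicity of λ = -5 is 6. From dim ker(M − (-5)·I) = 4, there are exactly 4 Jordan blocks for λ = -5.
Step 2 — from the minimal polynomial, the factor (x + 5)^3 tells us the largest block for λ = -5 has size 3.
Step 3 — with total size 6, 4 blocks, and largest block 3, the block sizes (in nonincreasing order) are [3, 1, 1, 1].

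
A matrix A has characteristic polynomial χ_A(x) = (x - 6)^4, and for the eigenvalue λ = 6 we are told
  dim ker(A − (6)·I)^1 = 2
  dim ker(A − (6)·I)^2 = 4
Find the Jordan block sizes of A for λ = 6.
Block sizes for λ = 6: [2, 2]

From the dimensions of kernels of powers, the number of Jordan blocks of size at least j is d_j − d_{j−1} where d_j = dim ker(N^j) (with d_0 = 0). Computing the differences gives [2, 2].
The number of blocks of size exactly k is (#blocks of size ≥ k) − (#blocks of size ≥ k + 1), so the partition is: 2 block(s) of size 2.
In nonincreasing order the block sizes are [2, 2].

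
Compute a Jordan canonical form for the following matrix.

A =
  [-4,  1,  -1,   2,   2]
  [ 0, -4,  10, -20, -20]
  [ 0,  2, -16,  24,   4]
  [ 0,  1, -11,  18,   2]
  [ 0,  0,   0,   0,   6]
J_2(-4) ⊕ J_1(-4) ⊕ J_1(6) ⊕ J_1(6)

The characteristic polynomial is
  det(x·I − A) = x^5 - 60*x^3 - 80*x^2 + 960*x + 2304 = (x - 6)^2*(x + 4)^3

Eigenvalues and multiplicities (the geometric multiplicity of λ is n − rank(A − λI), which equals the number of Jordan blocks for λ):
  λ = -4: algebraic multiplicity = 3, geometric multiplicity = 2
  λ = 6: algebraic multiplicity = 2, geometric multiplicity = 2

Determining the block sizes for each eigenvalue:
  λ = -4: 2 blocks summing to 3 forces exactly one block of size 2 and the rest size 1 → block sizes [2, 1]
  λ = 6: gm = am = 2, so every block has size 1 → block sizes [1, 1]

Assembling the blocks gives a Jordan form
J =
  [-4,  1,  0, 0, 0]
  [ 0, -4,  0, 0, 0]
  [ 0,  0, -4, 0, 0]
  [ 0,  0,  0, 6, 0]
  [ 0,  0,  0, 0, 6]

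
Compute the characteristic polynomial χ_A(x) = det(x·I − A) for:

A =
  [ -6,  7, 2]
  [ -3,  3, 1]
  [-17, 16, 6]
x^3 - 3*x^2 + 3*x - 1

Expanding det(x·I − A) (e.g. by cofactor expansion or by noting that A is similar to its Jordan form J, which has the same characteristic polynomial as A) gives
  χ_A(x) = x^3 - 3*x^2 + 3*x - 1
which factors as (x - 1)^3. The eigenvalues (with algebraic multiplicities) are λ = 1 with multiplicity 3.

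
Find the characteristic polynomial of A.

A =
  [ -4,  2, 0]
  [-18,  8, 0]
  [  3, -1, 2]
x^3 - 6*x^2 + 12*x - 8

Expanding det(x·I − A) (e.g. by cofactor expansion or by noting that A is similar to its Jordan form J, which has the same characteristic polynomial as A) gives
  χ_A(x) = x^3 - 6*x^2 + 12*x - 8
which factors as (x - 2)^3. The eigenvalues (with algebraic multiplicities) are λ = 2 with multiplicity 3.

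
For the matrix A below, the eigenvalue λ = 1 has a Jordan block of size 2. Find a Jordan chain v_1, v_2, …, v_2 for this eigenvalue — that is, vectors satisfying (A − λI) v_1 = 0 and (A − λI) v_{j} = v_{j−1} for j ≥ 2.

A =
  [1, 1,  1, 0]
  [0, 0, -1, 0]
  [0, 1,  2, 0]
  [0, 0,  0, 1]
A Jordan chain for λ = 1 of length 2:
v_1 = (1, -1, 1, 0)ᵀ
v_2 = (0, 1, 0, 0)ᵀ

Let N = A − (1)·I. We want v_2 with N^2 v_2 = 0 but N^1 v_2 ≠ 0; then v_{j-1} := N · v_j for j = 2, …, 2.

Pick v_2 = (0, 1, 0, 0)ᵀ.
Then v_1 = N · v_2 = (1, -1, 1, 0)ᵀ.

Sanity check: (A − (1)·I) v_1 = (0, 0, 0, 0)ᵀ = 0. ✓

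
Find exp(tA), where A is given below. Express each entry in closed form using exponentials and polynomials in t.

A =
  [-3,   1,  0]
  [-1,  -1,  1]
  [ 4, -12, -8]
e^{tA} =
  [t*exp(-4*t) + exp(-4*t), 2*t^2*exp(-4*t) + t*exp(-4*t), t^2*exp(-4*t)/2]
  [-t*exp(-4*t), -2*t^2*exp(-4*t) + 3*t*exp(-4*t) + exp(-4*t), -t^2*exp(-4*t)/2 + t*exp(-4*t)]
  [4*t*exp(-4*t), 8*t^2*exp(-4*t) - 12*t*exp(-4*t), 2*t^2*exp(-4*t) - 4*t*exp(-4*t) + exp(-4*t)]

Strategy: write A = P · J · P⁻¹ where J is a Jordan canonical form, so e^{tA} = P · e^{tJ} · P⁻¹, and e^{tJ} can be computed block-by-block.

A has Jordan form
J =
  [-4,  1,  0]
  [ 0, -4,  1]
  [ 0,  0, -4]
(up to reordering of blocks).

Per-block formulas:
  For a 3×3 Jordan block J_3(-4): exp(t · J_3(-4)) = e^(-4t)·(I + t·N + (t^2/2)·N^2), where N is the 3×3 nilpotent shift.

After assembling e^{tJ} and conjugating by P, we get:

e^{tA} =
  [t*exp(-4*t) + exp(-4*t), 2*t^2*exp(-4*t) + t*exp(-4*t), t^2*exp(-4*t)/2]
  [-t*exp(-4*t), -2*t^2*exp(-4*t) + 3*t*exp(-4*t) + exp(-4*t), -t^2*exp(-4*t)/2 + t*exp(-4*t)]
  [4*t*exp(-4*t), 8*t^2*exp(-4*t) - 12*t*exp(-4*t), 2*t^2*exp(-4*t) - 4*t*exp(-4*t) + exp(-4*t)]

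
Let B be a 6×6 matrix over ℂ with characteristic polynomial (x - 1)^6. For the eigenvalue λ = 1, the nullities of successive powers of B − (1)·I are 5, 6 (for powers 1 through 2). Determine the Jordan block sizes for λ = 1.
Block sizes for λ = 1: [2, 1, 1, 1, 1]

From the dimensions of kernels of powers, the number of Jordan blocks of size at least j is d_j − d_{j−1} where d_j = dim ker(N^j) (with d_0 = 0). Computing the differences gives [5, 1].
The number of blocks of size exactly k is (#blocks of size ≥ k) − (#blocks of size ≥ k + 1), so the partition is: 4 block(s) of size 1, 1 block(s) of size 2.
In nonincreasing order the block sizes are [2, 1, 1, 1, 1].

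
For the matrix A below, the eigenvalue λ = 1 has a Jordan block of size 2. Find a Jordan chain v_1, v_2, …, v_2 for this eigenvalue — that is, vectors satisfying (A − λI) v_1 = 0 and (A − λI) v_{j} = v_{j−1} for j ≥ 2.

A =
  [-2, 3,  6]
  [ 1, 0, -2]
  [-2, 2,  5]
A Jordan chain for λ = 1 of length 2:
v_1 = (-3, 1, -2)ᵀ
v_2 = (1, 0, 0)ᵀ

Let N = A − (1)·I. We want v_2 with N^2 v_2 = 0 but N^1 v_2 ≠ 0; then v_{j-1} := N · v_j for j = 2, …, 2.

Pick v_2 = (1, 0, 0)ᵀ.
Then v_1 = N · v_2 = (-3, 1, -2)ᵀ.

Sanity check: (A − (1)·I) v_1 = (0, 0, 0)ᵀ = 0. ✓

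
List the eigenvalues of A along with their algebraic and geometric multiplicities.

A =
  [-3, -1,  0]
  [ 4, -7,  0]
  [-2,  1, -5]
λ = -5: alg = 3, geom = 2

Step 1 — factor the characteristic polynomial to read off the algebraic multiplicities:
  χ_A(x) = (x + 5)^3

Step 2 — compute geometric multiplicities via the rank-nullity identity g(λ) = n − rank(A − λI):
  rank(A − (-5)·I) = 1, so dim ker(A − (-5)·I) = n − 1 = 2

Summary:
  λ = -5: algebraic multiplicity = 3, geometric multiplicity = 2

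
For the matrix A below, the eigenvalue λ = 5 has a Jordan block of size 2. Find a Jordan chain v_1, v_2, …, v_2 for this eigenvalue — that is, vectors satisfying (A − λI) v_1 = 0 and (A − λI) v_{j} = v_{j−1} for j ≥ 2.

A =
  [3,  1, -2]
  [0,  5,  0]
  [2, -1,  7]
A Jordan chain for λ = 5 of length 2:
v_1 = (-2, 0, 2)ᵀ
v_2 = (1, 0, 0)ᵀ

Let N = A − (5)·I. We want v_2 with N^2 v_2 = 0 but N^1 v_2 ≠ 0; then v_{j-1} := N · v_j for j = 2, …, 2.

Pick v_2 = (1, 0, 0)ᵀ.
Then v_1 = N · v_2 = (-2, 0, 2)ᵀ.

Sanity check: (A − (5)·I) v_1 = (0, 0, 0)ᵀ = 0. ✓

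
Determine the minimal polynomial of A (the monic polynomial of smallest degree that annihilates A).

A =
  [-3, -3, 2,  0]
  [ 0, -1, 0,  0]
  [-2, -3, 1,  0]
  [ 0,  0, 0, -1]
x^2 + 2*x + 1

The characteristic polynomial is χ_A(x) = (x + 1)^4, so the eigenvalues are known. The minimal polynomial is
  m_A(x) = Π_λ (x − λ)^{k_λ}
where k_λ is the size of the *largest* Jordan block for λ (equivalently, the smallest k with (A − λI)^k v = 0 for every generalised eigenvector v of λ).

  λ = -1: largest Jordan block has size 2, contributing (x + 1)^2

So m_A(x) = (x + 1)^2 = x^2 + 2*x + 1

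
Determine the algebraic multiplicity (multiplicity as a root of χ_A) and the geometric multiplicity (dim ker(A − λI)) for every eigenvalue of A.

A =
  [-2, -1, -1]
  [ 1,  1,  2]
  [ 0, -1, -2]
λ = -1: alg = 3, geom = 1

Step 1 — factor the characteristic polynomial to read off the algebraic multiplicities:
  χ_A(x) = (x + 1)^3

Step 2 — compute geometric multiplicities via the rank-nullity identity g(λ) = n − rank(A − λI):
  rank(A − (-1)·I) = 2, so dim ker(A − (-1)·I) = n − 2 = 1

Summary:
  λ = -1: algebraic multiplicity = 3, geometric multiplicity = 1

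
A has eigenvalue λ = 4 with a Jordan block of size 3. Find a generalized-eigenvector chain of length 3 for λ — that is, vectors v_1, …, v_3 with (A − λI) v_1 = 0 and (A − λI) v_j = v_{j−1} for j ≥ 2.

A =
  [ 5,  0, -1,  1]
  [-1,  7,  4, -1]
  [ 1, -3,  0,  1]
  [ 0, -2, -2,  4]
A Jordan chain for λ = 4 of length 3:
v_1 = (1, -1, 1, 0)ᵀ
v_2 = (0, 3, -3, -2)ᵀ
v_3 = (0, 1, 0, 0)ᵀ

Let N = A − (4)·I. We want v_3 with N^3 v_3 = 0 but N^2 v_3 ≠ 0; then v_{j-1} := N · v_j for j = 3, …, 2.

Pick v_3 = (0, 1, 0, 0)ᵀ.
Then v_2 = N · v_3 = (0, 3, -3, -2)ᵀ.
Then v_1 = N · v_2 = (1, -1, 1, 0)ᵀ.

Sanity check: (A − (4)·I) v_1 = (0, 0, 0, 0)ᵀ = 0. ✓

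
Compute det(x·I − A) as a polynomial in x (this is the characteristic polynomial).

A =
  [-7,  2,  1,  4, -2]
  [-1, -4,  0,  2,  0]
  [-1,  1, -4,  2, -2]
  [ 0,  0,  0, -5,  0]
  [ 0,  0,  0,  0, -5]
x^5 + 25*x^4 + 250*x^3 + 1250*x^2 + 3125*x + 3125

Expanding det(x·I − A) (e.g. by cofactor expansion or by noting that A is similar to its Jordan form J, which has the same characteristic polynomial as A) gives
  χ_A(x) = x^5 + 25*x^4 + 250*x^3 + 1250*x^2 + 3125*x + 3125
which factors as (x + 5)^5. The eigenvalues (with algebraic multiplicities) are λ = -5 with multiplicity 5.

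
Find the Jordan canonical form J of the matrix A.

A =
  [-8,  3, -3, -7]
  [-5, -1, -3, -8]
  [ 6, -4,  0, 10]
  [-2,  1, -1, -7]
J_3(-4) ⊕ J_1(-4)

The characteristic polynomial is
  det(x·I − A) = x^4 + 16*x^3 + 96*x^2 + 256*x + 256 = (x + 4)^4

Eigenvalues and multiplicities (the geometric multiplicity of λ is n − rank(A − λI), which equals the number of Jordan blocks for λ):
  λ = -4: algebraic multiplicity = 4, geometric multiplicity = 2

Determining the block sizes for each eigenvalue:
  λ = -4: with am = 4 and gm = 2, the partition is not yet determined (e.g. several partitions of 4 into 2 parts exist). Let N = A − (-4)·I. Computing rank(N^1) = 2, rank(N^2) = 1, rank(N^3) = 0; the number of blocks of size ≥ j is rank(N^{j−1}) − rank(N^j), giving [2, 1, 1]. So we have 1 block(s) of size 3, 1 block(s) of size 1 → block sizes [3, 1]

Assembling the blocks gives a Jordan form
J =
  [-4,  1,  0,  0]
  [ 0, -4,  1,  0]
  [ 0,  0, -4,  0]
  [ 0,  0,  0, -4]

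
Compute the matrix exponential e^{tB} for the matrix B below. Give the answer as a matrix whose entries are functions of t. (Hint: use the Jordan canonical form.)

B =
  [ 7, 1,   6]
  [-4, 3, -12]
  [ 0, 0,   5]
e^{tB} =
  [2*t*exp(5*t) + exp(5*t), t*exp(5*t), 6*t*exp(5*t)]
  [-4*t*exp(5*t), -2*t*exp(5*t) + exp(5*t), -12*t*exp(5*t)]
  [0, 0, exp(5*t)]

Strategy: write B = P · J · P⁻¹ where J is a Jordan canonical form, so e^{tB} = P · e^{tJ} · P⁻¹, and e^{tJ} can be computed block-by-block.

B has Jordan form
J =
  [5, 1, 0]
  [0, 5, 0]
  [0, 0, 5]
(up to reordering of blocks).

Per-block formulas:
  For a 2×2 Jordan block J_2(5): exp(t · J_2(5)) = e^(5t)·(I + t·N), where N is the 2×2 nilpotent shift.
  For a 1×1 block at λ = 5: exp(t · [5]) = [e^(5t)].

After assembling e^{tJ} and conjugating by P, we get:

e^{tB} =
  [2*t*exp(5*t) + exp(5*t), t*exp(5*t), 6*t*exp(5*t)]
  [-4*t*exp(5*t), -2*t*exp(5*t) + exp(5*t), -12*t*exp(5*t)]
  [0, 0, exp(5*t)]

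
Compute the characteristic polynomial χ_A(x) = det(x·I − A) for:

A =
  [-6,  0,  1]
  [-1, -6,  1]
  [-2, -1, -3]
x^3 + 15*x^2 + 75*x + 125

Expanding det(x·I − A) (e.g. by cofactor expansion or by noting that A is similar to its Jordan form J, which has the same characteristic polynomial as A) gives
  χ_A(x) = x^3 + 15*x^2 + 75*x + 125
which factors as (x + 5)^3. The eigenvalues (with algebraic multiplicities) are λ = -5 with multiplicity 3.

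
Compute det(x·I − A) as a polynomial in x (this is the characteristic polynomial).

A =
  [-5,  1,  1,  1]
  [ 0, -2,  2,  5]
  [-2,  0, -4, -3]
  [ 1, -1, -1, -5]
x^4 + 16*x^3 + 96*x^2 + 256*x + 256

Expanding det(x·I − A) (e.g. by cofactor expansion or by noting that A is similar to its Jordan form J, which has the same characteristic polynomial as A) gives
  χ_A(x) = x^4 + 16*x^3 + 96*x^2 + 256*x + 256
which factors as (x + 4)^4. The eigenvalues (with algebraic multiplicities) are λ = -4 with multiplicity 4.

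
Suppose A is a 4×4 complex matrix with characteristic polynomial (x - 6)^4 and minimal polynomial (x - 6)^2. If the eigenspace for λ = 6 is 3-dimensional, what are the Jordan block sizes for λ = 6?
Block sizes for λ = 6: [2, 1, 1]

Step 1 — from the characteristic polynomial, algebraic multiplicity of λ = 6 is 4. From dim ker(A − (6)·I) = 3, there are exactly 3 Jordan blocks for λ = 6.
Step 2 — from the minimal polynomial, the factor (x − 6)^2 tells us the largest block for λ = 6 has size 2.
Step 3 — with total size 4, 3 blocks, and largest block 2, the block sizes (in nonincreasing order) are [2, 1, 1].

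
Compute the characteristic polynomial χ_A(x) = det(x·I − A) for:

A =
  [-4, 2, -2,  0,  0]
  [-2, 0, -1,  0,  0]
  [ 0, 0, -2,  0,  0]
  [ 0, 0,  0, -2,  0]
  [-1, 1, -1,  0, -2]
x^5 + 10*x^4 + 40*x^3 + 80*x^2 + 80*x + 32

Expanding det(x·I − A) (e.g. by cofactor expansion or by noting that A is similar to its Jordan form J, which has the same characteristic polynomial as A) gives
  χ_A(x) = x^5 + 10*x^4 + 40*x^3 + 80*x^2 + 80*x + 32
which factors as (x + 2)^5. The eigenvalues (with algebraic multiplicities) are λ = -2 with multiplicity 5.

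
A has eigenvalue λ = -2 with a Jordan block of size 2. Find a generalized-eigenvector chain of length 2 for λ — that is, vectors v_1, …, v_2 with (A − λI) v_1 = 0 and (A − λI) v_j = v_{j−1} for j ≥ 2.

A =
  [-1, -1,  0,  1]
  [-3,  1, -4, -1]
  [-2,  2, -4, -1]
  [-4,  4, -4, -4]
A Jordan chain for λ = -2 of length 2:
v_1 = (1, -3, -2, -4)ᵀ
v_2 = (1, 0, 0, 0)ᵀ

Let N = A − (-2)·I. We want v_2 with N^2 v_2 = 0 but N^1 v_2 ≠ 0; then v_{j-1} := N · v_j for j = 2, …, 2.

Pick v_2 = (1, 0, 0, 0)ᵀ.
Then v_1 = N · v_2 = (1, -3, -2, -4)ᵀ.

Sanity check: (A − (-2)·I) v_1 = (0, 0, 0, 0)ᵀ = 0. ✓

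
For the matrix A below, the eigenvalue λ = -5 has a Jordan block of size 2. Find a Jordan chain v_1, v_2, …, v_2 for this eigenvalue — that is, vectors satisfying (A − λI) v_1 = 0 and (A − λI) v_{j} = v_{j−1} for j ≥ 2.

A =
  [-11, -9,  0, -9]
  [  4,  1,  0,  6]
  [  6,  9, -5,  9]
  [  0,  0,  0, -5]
A Jordan chain for λ = -5 of length 2:
v_1 = (-6, 4, 6, 0)ᵀ
v_2 = (1, 0, 0, 0)ᵀ

Let N = A − (-5)·I. We want v_2 with N^2 v_2 = 0 but N^1 v_2 ≠ 0; then v_{j-1} := N · v_j for j = 2, …, 2.

Pick v_2 = (1, 0, 0, 0)ᵀ.
Then v_1 = N · v_2 = (-6, 4, 6, 0)ᵀ.

Sanity check: (A − (-5)·I) v_1 = (0, 0, 0, 0)ᵀ = 0. ✓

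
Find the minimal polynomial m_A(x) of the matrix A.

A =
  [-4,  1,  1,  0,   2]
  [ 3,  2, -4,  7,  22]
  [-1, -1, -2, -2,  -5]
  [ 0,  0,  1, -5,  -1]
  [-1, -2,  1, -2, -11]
x^3 + 12*x^2 + 48*x + 64

The characteristic polynomial is χ_A(x) = (x + 4)^5, so the eigenvalues are known. The minimal polynomial is
  m_A(x) = Π_λ (x − λ)^{k_λ}
where k_λ is the size of the *largest* Jordan block for λ (equivalently, the smallest k with (A − λI)^k v = 0 for every generalised eigenvector v of λ).

  λ = -4: largest Jordan block has size 3, contributing (x + 4)^3

So m_A(x) = (x + 4)^3 = x^3 + 12*x^2 + 48*x + 64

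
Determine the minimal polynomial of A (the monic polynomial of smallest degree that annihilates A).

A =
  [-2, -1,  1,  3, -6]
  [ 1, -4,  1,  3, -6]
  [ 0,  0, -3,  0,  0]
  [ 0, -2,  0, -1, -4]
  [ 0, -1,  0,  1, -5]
x^3 + 9*x^2 + 27*x + 27

The characteristic polynomial is χ_A(x) = (x + 3)^5, so the eigenvalues are known. The minimal polynomial is
  m_A(x) = Π_λ (x − λ)^{k_λ}
where k_λ is the size of the *largest* Jordan block for λ (equivalently, the smallest k with (A − λI)^k v = 0 for every generalised eigenvector v of λ).

  λ = -3: largest Jordan block has size 3, contributing (x + 3)^3

So m_A(x) = (x + 3)^3 = x^3 + 9*x^2 + 27*x + 27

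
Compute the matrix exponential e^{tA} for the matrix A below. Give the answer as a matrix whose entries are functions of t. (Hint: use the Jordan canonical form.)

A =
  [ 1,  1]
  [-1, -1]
e^{tA} =
  [t + 1, t]
  [-t, 1 - t]

Strategy: write A = P · J · P⁻¹ where J is a Jordan canonical form, so e^{tA} = P · e^{tJ} · P⁻¹, and e^{tJ} can be computed block-by-block.

A has Jordan form
J =
  [0, 1]
  [0, 0]
(up to reordering of blocks).

Per-block formulas:
  For a 2×2 Jordan block J_2(0): exp(t · J_2(0)) = e^(0t)·(I + t·N), where N is the 2×2 nilpotent shift.

After assembling e^{tJ} and conjugating by P, we get:

e^{tA} =
  [t + 1, t]
  [-t, 1 - t]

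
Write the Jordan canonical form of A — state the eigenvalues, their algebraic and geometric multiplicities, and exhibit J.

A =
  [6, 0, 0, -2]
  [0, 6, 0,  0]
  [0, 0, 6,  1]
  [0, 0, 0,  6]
J_2(6) ⊕ J_1(6) ⊕ J_1(6)

The characteristic polynomial is
  det(x·I − A) = x^4 - 24*x^3 + 216*x^2 - 864*x + 1296 = (x - 6)^4

Eigenvalues and multiplicities (the geometric multiplicity of λ is n − rank(A − λI), which equals the number of Jordan blocks for λ):
  λ = 6: algebraic multiplicity = 4, geometric multiplicity = 3

Determining the block sizes for each eigenvalue:
  λ = 6: 3 blocks summing to 4 forces exactly one block of size 2 and the rest size 1 → block sizes [2, 1, 1]

Assembling the blocks gives a Jordan form
J =
  [6, 1, 0, 0]
  [0, 6, 0, 0]
  [0, 0, 6, 0]
  [0, 0, 0, 6]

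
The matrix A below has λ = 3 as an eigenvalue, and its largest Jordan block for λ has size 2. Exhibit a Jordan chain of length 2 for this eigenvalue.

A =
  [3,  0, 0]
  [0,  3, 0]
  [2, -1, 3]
A Jordan chain for λ = 3 of length 2:
v_1 = (0, 0, 2)ᵀ
v_2 = (1, 0, 0)ᵀ

Let N = A − (3)·I. We want v_2 with N^2 v_2 = 0 but N^1 v_2 ≠ 0; then v_{j-1} := N · v_j for j = 2, …, 2.

Pick v_2 = (1, 0, 0)ᵀ.
Then v_1 = N · v_2 = (0, 0, 2)ᵀ.

Sanity check: (A − (3)·I) v_1 = (0, 0, 0)ᵀ = 0. ✓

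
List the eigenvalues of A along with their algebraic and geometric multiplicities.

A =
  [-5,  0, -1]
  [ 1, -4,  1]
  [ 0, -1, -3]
λ = -4: alg = 3, geom = 1

Step 1 — factor the characteristic polynomial to read off the algebraic multiplicities:
  χ_A(x) = (x + 4)^3

Step 2 — compute geometric multiplicities via the rank-nullity identity g(λ) = n − rank(A − λI):
  rank(A − (-4)·I) = 2, so dim ker(A − (-4)·I) = n − 2 = 1

Summary:
  λ = -4: algebraic multiplicity = 3, geometric multiplicity = 1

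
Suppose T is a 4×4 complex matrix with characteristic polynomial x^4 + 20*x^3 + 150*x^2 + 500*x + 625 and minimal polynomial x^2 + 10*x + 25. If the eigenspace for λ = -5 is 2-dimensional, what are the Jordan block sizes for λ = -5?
Block sizes for λ = -5: [2, 2]

Step 1 — from the characteristic polynomial, algebraic multiplicity of λ = -5 is 4. From dim ker(T − (-5)·I) = 2, there are exactly 2 Jordan blocks for λ = -5.
Step 2 — from the minimal polynomial, the factor (x + 5)^2 tells us the largest block for λ = -5 has size 2.
Step 3 — with total size 4, 2 blocks, and largest block 2, the block sizes (in nonincreasing order) are [2, 2].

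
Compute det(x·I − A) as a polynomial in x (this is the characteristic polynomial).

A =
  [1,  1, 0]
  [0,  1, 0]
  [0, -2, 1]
x^3 - 3*x^2 + 3*x - 1

Expanding det(x·I − A) (e.g. by cofactor expansion or by noting that A is similar to its Jordan form J, which has the same characteristic polynomial as A) gives
  χ_A(x) = x^3 - 3*x^2 + 3*x - 1
which factors as (x - 1)^3. The eigenvalues (with algebraic multiplicities) are λ = 1 with multiplicity 3.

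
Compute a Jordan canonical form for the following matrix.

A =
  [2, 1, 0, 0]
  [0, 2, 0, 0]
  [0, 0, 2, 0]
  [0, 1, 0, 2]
J_2(2) ⊕ J_1(2) ⊕ J_1(2)

The characteristic polynomial is
  det(x·I − A) = x^4 - 8*x^3 + 24*x^2 - 32*x + 16 = (x - 2)^4

Eigenvalues and multiplicities (the geometric multiplicity of λ is n − rank(A − λI), which equals the number of Jordan blocks for λ):
  λ = 2: algebraic multiplicity = 4, geometric multiplicity = 3

Determining the block sizes for each eigenvalue:
  λ = 2: 3 blocks summing to 4 forces exactly one block of size 2 and the rest size 1 → block sizes [2, 1, 1]

Assembling the blocks gives a Jordan form
J =
  [2, 1, 0, 0]
  [0, 2, 0, 0]
  [0, 0, 2, 0]
  [0, 0, 0, 2]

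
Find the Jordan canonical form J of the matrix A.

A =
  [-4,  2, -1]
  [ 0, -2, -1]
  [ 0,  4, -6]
J_2(-4) ⊕ J_1(-4)

The characteristic polynomial is
  det(x·I − A) = x^3 + 12*x^2 + 48*x + 64 = (x + 4)^3

Eigenvalues and multiplicities (the geometric multiplicity of λ is n − rank(A − λI), which equals the number of Jordan blocks for λ):
  λ = -4: algebraic multiplicity = 3, geometric multiplicity = 2

Determining the block sizes for each eigenvalue:
  λ = -4: 2 blocks summing to 3 forces exactly one block of size 2 and the rest size 1 → block sizes [2, 1]

Assembling the blocks gives a Jordan form
J =
  [-4,  1,  0]
  [ 0, -4,  0]
  [ 0,  0, -4]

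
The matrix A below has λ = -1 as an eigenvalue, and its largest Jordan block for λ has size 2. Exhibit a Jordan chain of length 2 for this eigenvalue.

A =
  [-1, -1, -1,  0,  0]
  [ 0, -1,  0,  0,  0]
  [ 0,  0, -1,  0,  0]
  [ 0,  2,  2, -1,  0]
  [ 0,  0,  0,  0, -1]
A Jordan chain for λ = -1 of length 2:
v_1 = (-1, 0, 0, 2, 0)ᵀ
v_2 = (0, 1, 0, 0, 0)ᵀ

Let N = A − (-1)·I. We want v_2 with N^2 v_2 = 0 but N^1 v_2 ≠ 0; then v_{j-1} := N · v_j for j = 2, …, 2.

Pick v_2 = (0, 1, 0, 0, 0)ᵀ.
Then v_1 = N · v_2 = (-1, 0, 0, 2, 0)ᵀ.

Sanity check: (A − (-1)·I) v_1 = (0, 0, 0, 0, 0)ᵀ = 0. ✓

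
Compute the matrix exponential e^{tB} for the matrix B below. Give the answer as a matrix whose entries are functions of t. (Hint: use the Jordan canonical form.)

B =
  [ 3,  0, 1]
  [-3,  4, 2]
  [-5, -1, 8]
e^{tB} =
  [-t^2*exp(5*t)/2 - 2*t*exp(5*t) + exp(5*t), -t^2*exp(5*t)/2, t^2*exp(5*t)/2 + t*exp(5*t)]
  [-t^2*exp(5*t)/2 - 3*t*exp(5*t), -t^2*exp(5*t)/2 - t*exp(5*t) + exp(5*t), t^2*exp(5*t)/2 + 2*t*exp(5*t)]
  [-t^2*exp(5*t) - 5*t*exp(5*t), -t^2*exp(5*t) - t*exp(5*t), t^2*exp(5*t) + 3*t*exp(5*t) + exp(5*t)]

Strategy: write B = P · J · P⁻¹ where J is a Jordan canonical form, so e^{tB} = P · e^{tJ} · P⁻¹, and e^{tJ} can be computed block-by-block.

B has Jordan form
J =
  [5, 1, 0]
  [0, 5, 1]
  [0, 0, 5]
(up to reordering of blocks).

Per-block formulas:
  For a 3×3 Jordan block J_3(5): exp(t · J_3(5)) = e^(5t)·(I + t·N + (t^2/2)·N^2), where N is the 3×3 nilpotent shift.

After assembling e^{tJ} and conjugating by P, we get:

e^{tB} =
  [-t^2*exp(5*t)/2 - 2*t*exp(5*t) + exp(5*t), -t^2*exp(5*t)/2, t^2*exp(5*t)/2 + t*exp(5*t)]
  [-t^2*exp(5*t)/2 - 3*t*exp(5*t), -t^2*exp(5*t)/2 - t*exp(5*t) + exp(5*t), t^2*exp(5*t)/2 + 2*t*exp(5*t)]
  [-t^2*exp(5*t) - 5*t*exp(5*t), -t^2*exp(5*t) - t*exp(5*t), t^2*exp(5*t) + 3*t*exp(5*t) + exp(5*t)]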